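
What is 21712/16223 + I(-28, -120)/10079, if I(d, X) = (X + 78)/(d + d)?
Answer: 875389661/654046468 ≈ 1.3384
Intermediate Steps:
I(d, X) = (78 + X)/(2*d) (I(d, X) = (78 + X)/((2*d)) = (78 + X)*(1/(2*d)) = (78 + X)/(2*d))
21712/16223 + I(-28, -120)/10079 = 21712/16223 + ((½)*(78 - 120)/(-28))/10079 = 21712*(1/16223) + ((½)*(-1/28)*(-42))*(1/10079) = 21712/16223 + (¾)*(1/10079) = 21712/16223 + 3/40316 = 875389661/654046468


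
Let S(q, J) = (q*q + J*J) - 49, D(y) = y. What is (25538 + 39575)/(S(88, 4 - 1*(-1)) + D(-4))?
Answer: 65113/7716 ≈ 8.4387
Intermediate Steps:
S(q, J) = -49 + J**2 + q**2 (S(q, J) = (q**2 + J**2) - 49 = (J**2 + q**2) - 49 = -49 + J**2 + q**2)
(25538 + 39575)/(S(88, 4 - 1*(-1)) + D(-4)) = (25538 + 39575)/((-49 + (4 - 1*(-1))**2 + 88**2) - 4) = 65113/((-49 + (4 + 1)**2 + 7744) - 4) = 65113/((-49 + 5**2 + 7744) - 4) = 65113/((-49 + 25 + 7744) - 4) = 65113/(7720 - 4) = 65113/7716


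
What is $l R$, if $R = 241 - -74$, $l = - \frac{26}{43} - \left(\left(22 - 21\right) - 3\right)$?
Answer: $\frac{18900}{43} \approx 439.53$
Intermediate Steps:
$l = \frac{60}{43}$ ($l = \left(-26\right) \frac{1}{43} - \left(1 - 3\right) = - \frac{26}{43} - -2 = - \frac{26}{43} + 2 = \frac{60}{43} \approx 1.3953$)
$R = 315$ ($R = 241 + 74 = 315$)
$l R = \frac{60}{43} \cdot 315 = \frac{18900}{43}$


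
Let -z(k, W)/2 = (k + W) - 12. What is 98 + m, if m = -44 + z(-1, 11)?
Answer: 58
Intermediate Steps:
z(k, W) = 24 - 2*W - 2*k (z(k, W) = -2*((k + W) - 12) = -2*((W + k) - 12) = -2*(-12 + W + k) = 24 - 2*W - 2*k)
m = -40 (m = -44 + (24 - 2*11 - 2*(-1)) = -44 + (24 - 22 + 2) = -44 + 4 = -40)
98 + m = 98 - 40 = 58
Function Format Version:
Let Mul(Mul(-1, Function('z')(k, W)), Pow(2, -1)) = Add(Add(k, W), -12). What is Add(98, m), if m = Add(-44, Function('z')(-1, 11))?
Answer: 58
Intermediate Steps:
Function('z')(k, W) = Add(24, Mul(-2, W), Mul(-2, k)) (Function('z')(k, W) = Mul(-2, Add(Add(k, W), -12)) = Mul(-2, Add(Add(W, k), -12)) = Mul(-2, Add(-12, W, k)) = Add(24, Mul(-2, W), Mul(-2, k)))
m = -40 (m = Add(-44, Add(24, Mul(-2, 11), Mul(-2, -1))) = Add(-44, Add(24, -22, 2)) = Add(-44, 4) = -40)
Add(98, m) = Add(98, -40) = 58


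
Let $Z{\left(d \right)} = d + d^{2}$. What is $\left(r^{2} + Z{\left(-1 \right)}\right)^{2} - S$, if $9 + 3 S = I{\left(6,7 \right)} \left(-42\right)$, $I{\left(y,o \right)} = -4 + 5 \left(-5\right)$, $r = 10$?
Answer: $9597$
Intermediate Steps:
$I{\left(y,o \right)} = -29$ ($I{\left(y,o \right)} = -4 - 25 = -29$)
$S = 403$ ($S = -3 + \frac{\left(-29\right) \left(-42\right)}{3} = -3 + \frac{1}{3} \cdot 1218 = -3 + 406 = 403$)
$\left(r^{2} + Z{\left(-1 \right)}\right)^{2} - S = \left(10^{2} - \left(1 - 1\right)\right)^{2} - 403 = \left(100 - 0\right)^{2} - 403 = \left(100 + 0\right)^{2} - 403 = 100^{2} - 403 = 10000 - 403 = 9597$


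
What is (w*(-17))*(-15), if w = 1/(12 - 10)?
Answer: 255/2 ≈ 127.50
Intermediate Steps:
w = ½ (w = 1/2 = ½ ≈ 0.50000)
(w*(-17))*(-15) = ((½)*(-17))*(-15) = -17/2*(-15) = 255/2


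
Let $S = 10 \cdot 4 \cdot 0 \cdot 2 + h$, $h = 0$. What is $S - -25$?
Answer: $25$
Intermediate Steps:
$S = 0$ ($S = 10 \cdot 4 \cdot 0 \cdot 2 + 0 = 10 \cdot 0 \cdot 2 + 0 = 10 \cdot 0 + 0 = 0 + 0 = 0$)
$S - -25 = 0 - -25 = 0 + 25 = 25$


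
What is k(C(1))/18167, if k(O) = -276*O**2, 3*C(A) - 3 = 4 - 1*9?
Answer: -368/54501 ≈ -0.0067522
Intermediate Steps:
C(A) = -2/3 (C(A) = 1 + (4 - 1*9)/3 = 1 + (4 - 9)/3 = 1 + (1/3)*(-5) = 1 - 5/3 = -2/3)
k(C(1))/18167 = -276*(-2/3)**2/18167 = -276*4/9*(1/18167) = -368/3*1/18167 = -368/54501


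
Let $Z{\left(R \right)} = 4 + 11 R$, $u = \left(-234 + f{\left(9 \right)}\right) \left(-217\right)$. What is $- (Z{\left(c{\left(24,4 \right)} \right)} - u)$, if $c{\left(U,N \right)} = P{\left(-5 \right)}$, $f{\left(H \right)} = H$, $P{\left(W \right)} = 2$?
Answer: $48799$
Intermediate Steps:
$c{\left(U,N \right)} = 2$
$u = 48825$ ($u = \left(-234 + 9\right) \left(-217\right) = \left(-225\right) \left(-217\right) = 48825$)
$- (Z{\left(c{\left(24,4 \right)} \right)} - u) = - (\left(4 + 11 \cdot 2\right) - 48825) = - (\left(4 + 22\right) - 48825) = - (26 - 48825) = \left(-1\right) \left(-48799\right) = 48799$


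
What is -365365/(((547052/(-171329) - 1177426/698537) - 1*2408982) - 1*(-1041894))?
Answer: 43726753741315645/163613191307092302 ≈ 0.26726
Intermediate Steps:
-365365/(((547052/(-171329) - 1177426/698537) - 1*2408982) - 1*(-1041894)) = -365365/(((547052*(-1/171329) - 1177426*1/698537) - 2408982) + 1041894) = -365365/(((-547052/171329 - 1177426/698537) - 2408982) + 1041894) = -365365/((-583863282078/119679645673 - 2408982) + 1041894) = -365365/(-288306696055916964/119679645673 + 1041894) = -365365/(-163613191307092302/119679645673) = -365365*(-119679645673/163613191307092302) = 43726753741315645/163613191307092302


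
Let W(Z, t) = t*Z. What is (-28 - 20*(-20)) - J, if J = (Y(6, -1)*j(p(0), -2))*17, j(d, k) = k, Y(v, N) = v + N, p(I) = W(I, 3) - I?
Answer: 542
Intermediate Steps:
W(Z, t) = Z*t
p(I) = 2*I (p(I) = I*3 - I = 3*I - I = 2*I)
Y(v, N) = N + v
J = -170 (J = ((-1 + 6)*(-2))*17 = (5*(-2))*17 = -10*17 = -170)
(-28 - 20*(-20)) - J = (-28 - 20*(-20)) - 1*(-170) = (-28 + 400) + 170 = 372 + 170 = 542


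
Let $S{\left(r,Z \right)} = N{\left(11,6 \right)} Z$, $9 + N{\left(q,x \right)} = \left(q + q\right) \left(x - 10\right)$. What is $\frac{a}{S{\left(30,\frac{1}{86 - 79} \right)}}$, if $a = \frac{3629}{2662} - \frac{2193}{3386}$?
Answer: $- \frac{11287549}{218578151} \approx -0.051641$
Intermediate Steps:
$N{\left(q,x \right)} = -9 + 2 q \left(-10 + x\right)$ ($N{\left(q,x \right)} = -9 + \left(q + q\right) \left(x - 10\right) = -9 + 2 q \left(-10 + x\right)$)
$S{\left(r,Z \right)} = - 97 Z$ ($S{\left(r,Z \right)} = \left(-9 - 220 + 2 \cdot 11 \cdot 6\right) Z = \left(-9 - 220 + 132\right) Z = - 97 Z$)
$a = \frac{1612507}{2253383}$ ($a = 3629 \cdot \frac{1}{2662} - \frac{2193}{3386} = \frac{3629}{2662} - \frac{2193}{3386} = \frac{1612507}{2253383} \approx 0.71559$)
$\frac{a}{S{\left(30,\frac{1}{86 - 79} \right)}} = \frac{1612507}{2253383 \left(- \frac{97}{86 - 79}\right)} = \frac{1612507}{2253383 \left(- \frac{97}{7}\right)} = \frac{1612507}{2253383} \left(- \frac{7}{97}\right) = - \frac{11287549}{218578151}$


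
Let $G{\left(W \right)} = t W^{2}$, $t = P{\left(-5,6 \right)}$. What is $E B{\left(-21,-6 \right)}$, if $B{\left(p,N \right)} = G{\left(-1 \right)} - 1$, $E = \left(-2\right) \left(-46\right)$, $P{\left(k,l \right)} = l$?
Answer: $460$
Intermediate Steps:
$t = 6$
$E = 92$
$G{\left(W \right)} = 6 W^{2}$
$B{\left(p,N \right)} = 5$ ($B{\left(p,N \right)} = 6 \left(-1\right)^{2} - 1 = 6 \cdot 1 - 1 = 6 - 1 = 5$)
$E B{\left(-21,-6 \right)} = 92 \cdot 5 = 460$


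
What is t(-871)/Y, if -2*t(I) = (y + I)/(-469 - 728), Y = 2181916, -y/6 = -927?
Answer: 4691/5223506904 ≈ 8.9806e-7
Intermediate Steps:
y = 5562 (y = -6*(-927) = 5562)
t(I) = 309/133 + I/2394 (t(I) = -(5562 + I)/(2*(-469 - 728)) = -(5562 + I)/(2*(-1197)) = -(5562 + I)*(-1)/(2*1197) = -(-618/133 - I/1197)/2 = 309/133 + I/2394)
t(-871)/Y = (309/133 + (1/2394)*(-871))/2181916 = (309/133 - 871/2394)*(1/2181916) = (4691/2394)*(1/2181916) = 4691/5223506904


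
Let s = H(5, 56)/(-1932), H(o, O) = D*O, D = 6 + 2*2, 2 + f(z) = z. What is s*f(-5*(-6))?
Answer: -560/69 ≈ -8.1159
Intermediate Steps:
f(z) = -2 + z
D = 10 (D = 6 + 4 = 10)
H(o, O) = 10*O
s = -20/69 (s = (10*56)/(-1932) = 560*(-1/1932) = -20/69 ≈ -0.28986)
s*f(-5*(-6)) = -20*(-2 - 5*(-6))/69 = -20*(-2 + 30)/69 = -20/69*28 = -560/69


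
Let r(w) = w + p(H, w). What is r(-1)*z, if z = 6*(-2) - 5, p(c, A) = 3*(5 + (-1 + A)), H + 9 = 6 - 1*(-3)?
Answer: -136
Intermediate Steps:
H = 0 (H = -9 + (6 - 1*(-3)) = -9 + (6 + 3) = -9 + 9 = 0)
p(c, A) = 12 + 3*A (p(c, A) = 3*(4 + A) = 12 + 3*A)
z = -17 (z = -12 - 5 = -17)
r(w) = 12 + 4*w (r(w) = w + (12 + 3*w) = 12 + 4*w)
r(-1)*z = (12 + 4*(-1))*(-17) = (12 - 4)*(-17) = 8*(-17) = -136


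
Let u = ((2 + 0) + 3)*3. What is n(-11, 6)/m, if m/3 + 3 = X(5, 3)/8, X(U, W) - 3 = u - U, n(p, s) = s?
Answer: -16/11 ≈ -1.4545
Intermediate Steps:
u = 15 (u = (2 + 3)*3 = 5*3 = 15)
X(U, W) = 18 - U (X(U, W) = 3 + (15 - U) = 18 - U)
m = -33/8 (m = -9 + 3*((18 - 1*5)/8) = -9 + 3*((18 - 5)*(1/8)) = -9 + 3*(13*(1/8)) = -9 + 3*(13/8) = -9 + 39/8 = -33/8 ≈ -4.1250)
n(-11, 6)/m = 6/(-33/8) = 6*(-8/33) = -16/11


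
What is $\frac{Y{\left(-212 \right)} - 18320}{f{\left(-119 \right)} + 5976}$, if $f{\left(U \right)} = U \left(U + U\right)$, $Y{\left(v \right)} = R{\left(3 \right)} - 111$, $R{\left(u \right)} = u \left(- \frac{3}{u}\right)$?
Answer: $- \frac{9217}{17149} \approx -0.53747$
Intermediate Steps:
$R{\left(u \right)} = -3$
$Y{\left(v \right)} = -114$ ($Y{\left(v \right)} = -3 - 111 = -114$)
$f{\left(U \right)} = 2 U^{2}$ ($f{\left(U \right)} = U 2 U = 2 U^{2}$)
$\frac{Y{\left(-212 \right)} - 18320}{f{\left(-119 \right)} + 5976} = \frac{-114 - 18320}{2 \left(-119\right)^{2} + 5976} = - \frac{18434}{2 \cdot 14161 + 5976} = - \frac{18434}{28322 + 5976} = - \frac{18434}{34298} = \left(-18434\right) \frac{1}{34298} = - \frac{9217}{17149}$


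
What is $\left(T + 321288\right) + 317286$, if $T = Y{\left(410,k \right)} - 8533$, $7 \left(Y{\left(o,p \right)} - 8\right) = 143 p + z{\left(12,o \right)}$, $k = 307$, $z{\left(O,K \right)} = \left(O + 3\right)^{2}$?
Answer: $\frac{4454469}{7} \approx 6.3635 \cdot 10^{5}$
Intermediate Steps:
$z{\left(O,K \right)} = \left(3 + O\right)^{2}$
$Y{\left(o,p \right)} = \frac{281}{7} + \frac{143 p}{7}$ ($Y{\left(o,p \right)} = 8 + \frac{143 p + \left(3 + 12\right)^{2}}{7} = 8 + \frac{143 p + 15^{2}}{7} = 8 + \frac{143 p + 225}{7} = 8 + \frac{225 + 143 p}{7} = 8 + \left(\frac{225}{7} + \frac{143 p}{7}\right) = \frac{281}{7} + \frac{143 p}{7}$)
$T = - \frac{15549}{7}$ ($T = \left(\frac{281}{7} + \frac{143}{7} \cdot 307\right) - 8533 = \left(\frac{281}{7} + \frac{43901}{7}\right) - 8533 = \frac{44182}{7} - 8533 = - \frac{15549}{7} \approx -2221.3$)
$\left(T + 321288\right) + 317286 = \left(- \frac{15549}{7} + 321288\right) + 317286 = \frac{2233467}{7} + 317286 = \frac{4454469}{7}$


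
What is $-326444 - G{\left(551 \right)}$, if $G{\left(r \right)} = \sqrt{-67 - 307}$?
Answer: $-326444 - i \sqrt{374} \approx -3.2644 \cdot 10^{5} - 19.339 i$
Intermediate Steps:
$G{\left(r \right)} = i \sqrt{374}$ ($G{\left(r \right)} = \sqrt{-374} = i \sqrt{374}$)
$-326444 - G{\left(551 \right)} = -326444 - i \sqrt{374}$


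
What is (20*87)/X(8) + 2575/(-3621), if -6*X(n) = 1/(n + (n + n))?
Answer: -907280335/3621 ≈ -2.5056e+5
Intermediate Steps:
X(n) = -1/(18*n) (X(n) = -1/(6*(n + (n + n))) = -1/(6*(n + 2*n)) = -1/(3*n)/6 = -1/(18*n))
(20*87)/X(8) + 2575/(-3621) = (20*87)/((-1/18/8)) + 2575/(-3621) = 1740/((-1/18*⅛)) + 2575*(-1/3621) = 1740/(-1/144) - 2575/3621 = 1740*(-144) - 2575/3621 = -250560 - 2575/3621 = -907280335/3621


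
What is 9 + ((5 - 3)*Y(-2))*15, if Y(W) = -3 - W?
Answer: -21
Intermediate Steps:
9 + ((5 - 3)*Y(-2))*15 = 9 + ((5 - 3)*(-3 - 1*(-2)))*15 = 9 + (2*(-3 + 2))*15 = 9 + (2*(-1))*15 = 9 - 2*15 = 9 - 30 = -21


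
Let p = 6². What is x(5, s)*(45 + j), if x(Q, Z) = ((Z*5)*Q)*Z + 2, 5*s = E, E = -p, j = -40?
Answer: 6490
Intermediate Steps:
p = 36
E = -36 (E = -1*36 = -36)
s = -36/5 (s = (⅕)*(-36) = -36/5 ≈ -7.2000)
x(Q, Z) = 2 + 5*Q*Z² (x(Q, Z) = ((5*Z)*Q)*Z + 2 = (5*Q*Z)*Z + 2 = 5*Q*Z² + 2 = 2 + 5*Q*Z²)
x(5, s)*(45 + j) = (2 + 5*5*(-36/5)²)*(45 - 40) = (2 + 5*5*(1296/25))*5 = (2 + 1296)*5 = 1298*5 = 6490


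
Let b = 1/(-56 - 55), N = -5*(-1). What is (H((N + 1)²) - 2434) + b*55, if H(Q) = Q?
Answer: -266233/111 ≈ -2398.5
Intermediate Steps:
N = 5
b = -1/111 (b = 1/(-111) = -1/111 ≈ -0.0090090)
(H((N + 1)²) - 2434) + b*55 = ((5 + 1)² - 2434) - 1/111*55 = (6² - 2434) - 55/111 = (36 - 2434) - 55/111 = -2398 - 55/111 = -266233/111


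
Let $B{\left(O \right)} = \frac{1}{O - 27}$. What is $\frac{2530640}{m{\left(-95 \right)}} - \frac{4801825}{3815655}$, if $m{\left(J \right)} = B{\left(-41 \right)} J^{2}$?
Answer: $- \frac{26266187199049}{1377451455} \approx -19069.0$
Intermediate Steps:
$B{\left(O \right)} = \frac{1}{-27 + O}$
$m{\left(J \right)} = - \frac{J^{2}}{68}$ ($m{\left(J \right)} = \frac{J^{2}}{-27 - 41} = \frac{J^{2}}{-68} = - \frac{J^{2}}{68}$)
$\frac{2530640}{m{\left(-95 \right)}} - \frac{4801825}{3815655} = \frac{2530640}{\left(- \frac{1}{68}\right) \left(-95\right)^{2}} - \frac{4801825}{3815655} = \frac{2530640}{\left(- \frac{1}{68}\right) 9025} - \frac{960365}{763131} = \frac{2530640}{- \frac{9025}{68}} - \frac{960365}{763131} = 2530640 \left(- \frac{68}{9025}\right) - \frac{960365}{763131} = - \frac{34416704}{1805} - \frac{960365}{763131} = - \frac{26266187199049}{1377451455}$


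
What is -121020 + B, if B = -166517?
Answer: -287537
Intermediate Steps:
-121020 + B = -121020 - 166517 = -287537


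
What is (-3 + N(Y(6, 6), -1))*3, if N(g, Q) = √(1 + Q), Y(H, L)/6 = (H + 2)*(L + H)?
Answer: -9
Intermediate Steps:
Y(H, L) = 6*(2 + H)*(H + L) (Y(H, L) = 6*((H + 2)*(L + H)) = 6*((2 + H)*(H + L)) = 6*(2 + H)*(H + L))
(-3 + N(Y(6, 6), -1))*3 = (-3 + √(1 - 1))*3 = (-3 + √0)*3 = (-3 + 0)*3 = -3*3 = -9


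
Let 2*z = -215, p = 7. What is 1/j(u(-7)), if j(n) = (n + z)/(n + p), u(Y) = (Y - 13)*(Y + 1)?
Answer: 254/25 ≈ 10.160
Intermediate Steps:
z = -215/2 (z = (½)*(-215) = -215/2 ≈ -107.50)
u(Y) = (1 + Y)*(-13 + Y) (u(Y) = (-13 + Y)*(1 + Y) = (1 + Y)*(-13 + Y))
j(n) = (-215/2 + n)/(7 + n) (j(n) = (n - 215/2)/(n + 7) = (-215/2 + n)/(7 + n))
1/j(u(-7)) = 1/((-215/2 + (-13 + (-7)² - 12*(-7)))/(7 + (-13 + (-7)² - 12*(-7)))) = 1/((-215/2 + (-13 + 49 + 84))/(7 + (-13 + 49 + 84))) = 1/((-215/2 + 120)/(7 + 120)) = 1/((25/2)/127) = 1/((1/127)*(25/2)) = 1/(25/254) = 254/25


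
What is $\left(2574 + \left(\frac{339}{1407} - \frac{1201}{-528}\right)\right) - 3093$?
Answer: $- \frac{127898075}{247632} \approx -516.48$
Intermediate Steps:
$\left(2574 + \left(\frac{339}{1407} - \frac{1201}{-528}\right)\right) - 3093 = \left(2574 + \left(339 \cdot \frac{1}{1407} - - \frac{1201}{528}\right)\right) - 3093 = \left(2574 + \left(\frac{113}{469} + \frac{1201}{528}\right)\right) - 3093 = \left(2574 + \frac{622933}{247632}\right) - 3093 = \frac{638027701}{247632} - 3093 = - \frac{127898075}{247632}$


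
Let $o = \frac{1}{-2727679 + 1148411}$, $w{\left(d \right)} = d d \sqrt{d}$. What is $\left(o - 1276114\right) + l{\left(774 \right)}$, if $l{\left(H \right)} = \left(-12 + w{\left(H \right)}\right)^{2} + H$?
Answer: $\frac{438692931636745922703}{1579268} - 43133472 \sqrt{86} \approx 2.7778 \cdot 10^{14}$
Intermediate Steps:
$w{\left(d \right)} = d^{\frac{5}{2}}$ ($w{\left(d \right)} = d^{2} \sqrt{d} = d^{\frac{5}{2}}$)
$o = - \frac{1}{1579268}$ ($o = \frac{1}{-1579268} = - \frac{1}{1579268} \approx -6.332 \cdot 10^{-7}$)
$l{\left(H \right)} = H + \left(-12 + H^{\frac{5}{2}}\right)^{2}$ ($l{\left(H \right)} = \left(-12 + H^{\frac{5}{2}}\right)^{2} + H = H + \left(-12 + H^{\frac{5}{2}}\right)^{2}$)
$\left(o - 1276114\right) + l{\left(774 \right)} = \left(- \frac{1}{1579268} - 1276114\right) + \left(774 + \left(-12 + 774^{\frac{5}{2}}\right)^{2}\right) = - \frac{2015326004553}{1579268} + \left(774 + \left(-12 + 1797228 \sqrt{86}\right)^{2}\right) = - \frac{2014103651121}{1579268} + \left(-12 + 1797228 \sqrt{86}\right)^{2}$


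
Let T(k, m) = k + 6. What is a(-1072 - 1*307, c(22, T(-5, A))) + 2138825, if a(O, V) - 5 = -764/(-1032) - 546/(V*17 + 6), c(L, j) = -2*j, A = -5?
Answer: 275911681/129 ≈ 2.1388e+6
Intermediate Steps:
T(k, m) = 6 + k
a(O, V) = 1481/258 - 546/(6 + 17*V) (a(O, V) = 5 + (-764/(-1032) - 546/(V*17 + 6)) = 5 + (-764*(-1/1032) - 546/(17*V + 6)) = 5 + (191/258 - 546/(6 + 17*V)) = 1481/258 - 546/(6 + 17*V))
a(-1072 - 1*307, c(22, T(-5, A))) + 2138825 = (-131982 + 25177*(-2*(6 - 5)))/(258*(6 + 17*(-2*(6 - 5)))) + 2138825 = (-131982 + 25177*(-2*1))/(258*(6 + 17*(-2*1))) + 2138825 = (-131982 + 25177*(-2))/(258*(6 + 17*(-2))) + 2138825 = (-131982 - 50354)/(258*(6 - 34)) + 2138825 = (1/258)*(-182336)/(-28) + 2138825 = (1/258)*(-1/28)*(-182336) + 2138825 = 3256/129 + 2138825 = 275911681/129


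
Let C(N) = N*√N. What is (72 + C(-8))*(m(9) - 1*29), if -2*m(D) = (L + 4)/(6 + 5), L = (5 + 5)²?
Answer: -26712/11 + 5936*I*√2/11 ≈ -2428.4 + 763.16*I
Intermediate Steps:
C(N) = N^(3/2)
L = 100 (L = 10² = 100)
m(D) = -52/11 (m(D) = -(100 + 4)/(2*(6 + 5)) = -52/11)
(72 + C(-8))*(m(9) - 1*29) = (72 + (-8)^(3/2))*(-52/11 - 1*29) = (72 - 16*I*√2)*(-52/11 - 29) = (72 - 16*I*√2)*(-371/11) = -26712/11 + 5936*I*√2/11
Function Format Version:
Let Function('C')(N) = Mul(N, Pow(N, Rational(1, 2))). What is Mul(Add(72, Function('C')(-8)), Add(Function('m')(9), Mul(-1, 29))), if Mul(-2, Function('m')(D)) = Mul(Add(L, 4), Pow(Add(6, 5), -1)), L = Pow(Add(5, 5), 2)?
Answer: Add(Rational(-26712, 11), Mul(Rational(5936, 11), I, Pow(2, Rational(1, 2)))) ≈ Add(-2428.4, Mul(763.16, I))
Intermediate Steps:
Function('C')(N) = Pow(N, Rational(3, 2))
L = 100 (L = Pow(10, 2) = 100)
Function('m')(D) = Rational(-52, 11) (Function('m')(D) = Mul(Rational(-1, 2), Mul(Add(100, 4), Pow(Add(6, 5), -1))) = Mul(Rational(-1, 2), Mul(104, Pow(11, -1))) = Mul(Rational(-1, 2), Mul(104, Rational(1, 11))) = Mul(Rational(-1, 2), Rational(104, 11)) = Rational(-52, 11))
Mul(Add(72, Function('C')(-8)), Add(Function('m')(9), Mul(-1, 29))) = Mul(Add(72, Pow(-8, Rational(3, 2))), Add(Rational(-52, 11), Mul(-1, 29))) = Mul(Add(72, Mul(-16, I, Pow(2, Rational(1, 2)))), Add(Rational(-52, 11), -29)) = Mul(Add(72, Mul(-16, I, Pow(2, Rational(1, 2)))), Rational(-371, 11)) = Add(Rational(-26712, 11), Mul(Rational(5936, 11), I, Pow(2, Rational(1, 2))))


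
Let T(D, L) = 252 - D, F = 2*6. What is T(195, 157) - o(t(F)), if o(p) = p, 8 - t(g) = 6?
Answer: 55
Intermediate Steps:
F = 12
t(g) = 2 (t(g) = 8 - 1*6 = 8 - 6 = 2)
T(195, 157) - o(t(F)) = (252 - 1*195) - 1*2 = (252 - 195) - 2 = 57 - 2 = 55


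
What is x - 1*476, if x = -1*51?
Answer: -527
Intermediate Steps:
x = -51
x - 1*476 = -51 - 1*476 = -51 - 476 = -527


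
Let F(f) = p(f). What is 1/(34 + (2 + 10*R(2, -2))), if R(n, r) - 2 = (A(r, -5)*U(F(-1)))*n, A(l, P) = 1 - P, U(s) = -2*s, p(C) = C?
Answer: 1/296 ≈ 0.0033784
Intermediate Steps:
F(f) = f
R(n, r) = 2 + 12*n (R(n, r) = 2 + ((1 - 1*(-5))*(-2*(-1)))*n = 2 + ((1 + 5)*2)*n = 2 + (6*2)*n = 2 + 12*n)
1/(34 + (2 + 10*R(2, -2))) = 1/(34 + (2 + 10*(2 + 12*2))) = 1/(34 + (2 + 10*(2 + 24))) = 1/(34 + (2 + 10*26)) = 1/(34 + (2 + 260)) = 1/(34 + 262) = 1/296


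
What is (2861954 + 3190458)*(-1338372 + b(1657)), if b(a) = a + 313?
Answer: -8088455501624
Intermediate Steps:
b(a) = 313 + a
(2861954 + 3190458)*(-1338372 + b(1657)) = (2861954 + 3190458)*(-1338372 + (313 + 1657)) = 6052412*(-1338372 + 1970) = 6052412*(-1336402) = -8088455501624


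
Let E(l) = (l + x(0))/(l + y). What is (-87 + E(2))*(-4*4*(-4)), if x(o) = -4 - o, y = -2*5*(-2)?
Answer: -61312/11 ≈ -5573.8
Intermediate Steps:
y = 20 (y = -10*(-2) = 20)
E(l) = (-4 + l)/(20 + l) (E(l) = (l + (-4 - 1*0))/(l + 20) = (l + (-4 + 0))/(20 + l) = (l - 4)/(20 + l) = (-4 + l)/(20 + l))
(-87 + E(2))*(-4*4*(-4)) = (-87 + (-4 + 2)/(20 + 2))*(-4*4*(-4)) = (-87 - 2/22)*(-16*(-4)) = (-87 + (1/22)*(-2))*64 = (-87 - 1/11)*64 = -958/11*64 = -61312/11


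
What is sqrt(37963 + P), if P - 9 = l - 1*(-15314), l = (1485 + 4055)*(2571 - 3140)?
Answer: I*sqrt(3098974) ≈ 1760.4*I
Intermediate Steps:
l = -3152260 (l = 5540*(-569) = -3152260)
P = -3136937 (P = 9 + (-3152260 - 1*(-15314)) = 9 + (-3152260 + 15314) = 9 - 3136946 = -3136937)
sqrt(37963 + P) = sqrt(37963 - 3136937) = sqrt(-3098974) = I*sqrt(3098974)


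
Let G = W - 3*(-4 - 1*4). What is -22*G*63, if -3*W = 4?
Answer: -31416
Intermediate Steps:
W = -4/3 (W = -⅓*4 = -4/3 ≈ -1.3333)
G = 68/3 (G = -4/3 - 3*(-4 - 1*4) = -4/3 - 3*(-4 - 4) = -4/3 - 3*(-8) = -4/3 + 24 = 68/3 ≈ 22.667)
-22*G*63 = -22*68/3*63 = -1496/3*63 = -31416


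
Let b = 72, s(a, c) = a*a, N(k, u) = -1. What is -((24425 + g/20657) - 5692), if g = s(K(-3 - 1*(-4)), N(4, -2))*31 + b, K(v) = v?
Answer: -386967684/20657 ≈ -18733.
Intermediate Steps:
s(a, c) = a²
g = 103 (g = (-3 - 1*(-4))²*31 + 72 = (-3 + 4)²*31 + 72 = 1²*31 + 72 = 1*31 + 72 = 31 + 72 = 103)
-((24425 + g/20657) - 5692) = -((24425 + 103/20657) - 5692) = -(504547328/20657 - 5692) = -1*386967684/20657 = -386967684/20657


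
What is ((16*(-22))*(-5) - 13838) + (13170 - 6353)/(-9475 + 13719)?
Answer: -51252215/4244 ≈ -12076.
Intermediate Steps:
((16*(-22))*(-5) - 13838) + (13170 - 6353)/(-9475 + 13719) = (-352*(-5) - 13838) + 6817/4244 = (1760 - 13838) + 6817*(1/4244) = -12078 + 6817/4244 = -51252215/4244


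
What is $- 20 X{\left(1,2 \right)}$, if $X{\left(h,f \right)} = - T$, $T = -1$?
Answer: $-20$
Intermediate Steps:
$X{\left(h,f \right)} = 1$ ($X{\left(h,f \right)} = \left(-1\right) \left(-1\right) = 1$)
$- 20 X{\left(1,2 \right)} = \left(-20\right) 1 = -20$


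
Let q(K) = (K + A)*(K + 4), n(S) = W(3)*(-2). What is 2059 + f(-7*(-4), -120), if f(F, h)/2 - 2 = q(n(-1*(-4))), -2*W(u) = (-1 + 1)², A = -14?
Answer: 1951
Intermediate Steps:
W(u) = 0 (W(u) = -(-1 + 1)²/2 = -½*0² = -½*0 = 0)
n(S) = 0 (n(S) = 0*(-2) = 0)
q(K) = (-14 + K)*(4 + K) (q(K) = (K - 14)*(K + 4) = (-14 + K)*(4 + K))
f(F, h) = -108 (f(F, h) = 4 + 2*(-56 + 0² - 10*0) = 4 + 2*(-56 + 0 + 0) = 4 + 2*(-56) = 4 - 112 = -108)
2059 + f(-7*(-4), -120) = 2059 - 108 = 1951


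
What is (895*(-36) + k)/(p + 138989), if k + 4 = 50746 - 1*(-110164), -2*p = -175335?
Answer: 257372/453313 ≈ 0.56776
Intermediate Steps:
p = 175335/2 (p = -½*(-175335) = 175335/2 ≈ 87668.)
k = 160906 (k = -4 + (50746 - 1*(-110164)) = -4 + (50746 + 110164) = -4 + 160910 = 160906)
(895*(-36) + k)/(p + 138989) = (895*(-36) + 160906)/(175335/2 + 138989) = (-32220 + 160906)/(453313/2) = 128686*(2/453313) = 257372/453313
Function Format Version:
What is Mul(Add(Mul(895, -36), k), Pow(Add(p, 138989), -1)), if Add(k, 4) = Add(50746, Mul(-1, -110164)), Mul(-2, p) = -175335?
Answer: Rational(257372, 453313) ≈ 0.56776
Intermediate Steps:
p = Rational(175335, 2) (p = Mul(Rational(-1, 2), -175335) = Rational(175335, 2) ≈ 87668.)
k = 160906 (k = Add(-4, Add(50746, Mul(-1, -110164))) = Add(-4, Add(50746, 110164)) = Add(-4, 160910) = 160906)
Mul(Add(Mul(895, -36), k), Pow(Add(p, 138989), -1)) = Mul(Add(Mul(895, -36), 160906), Pow(Add(Rational(175335, 2), 138989), -1)) = Mul(Add(-32220, 160906), Pow(Rational(453313, 2), -1)) = Mul(128686, Rational(2, 453313)) = Rational(257372, 453313)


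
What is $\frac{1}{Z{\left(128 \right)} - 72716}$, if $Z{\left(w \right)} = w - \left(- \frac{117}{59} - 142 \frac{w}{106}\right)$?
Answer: $- \frac{3127}{226440283} \approx -1.3809 \cdot 10^{-5}$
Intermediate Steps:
$Z{\left(w \right)} = \frac{117}{59} + \frac{124 w}{53}$ ($Z{\left(w \right)} = w + \left(\left(-117\right) \left(- \frac{1}{59}\right) + 142 \frac{w}{106}\right) = w + \left(\frac{117}{59} + \frac{71 w}{53}\right) = \frac{117}{59} + \frac{124 w}{53}$)
$\frac{1}{Z{\left(128 \right)} - 72716} = \frac{1}{\left(\frac{117}{59} + \frac{124}{53} \cdot 128\right) - 72716} = \frac{1}{\left(\frac{117}{59} + \frac{15872}{53}\right) - 72716} = \frac{1}{\frac{942649}{3127} - 72716} = \frac{1}{- \frac{226440283}{3127}} = - \frac{3127}{226440283}$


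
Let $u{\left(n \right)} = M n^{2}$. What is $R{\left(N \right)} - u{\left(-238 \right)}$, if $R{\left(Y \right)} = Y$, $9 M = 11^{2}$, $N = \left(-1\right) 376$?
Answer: $- \frac{6857308}{9} \approx -7.6192 \cdot 10^{5}$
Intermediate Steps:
$N = -376$
$M = \frac{121}{9}$ ($M = \frac{11^{2}}{9} = \frac{1}{9} \cdot 121 = \frac{121}{9} \approx 13.444$)
$u{\left(n \right)} = \frac{121 n^{2}}{9}$
$R{\left(N \right)} - u{\left(-238 \right)} = -376 - \frac{121 \left(-238\right)^{2}}{9} = -376 - \frac{121}{9} \cdot 56644 = -376 - \frac{6853924}{9} = - \frac{6857308}{9}$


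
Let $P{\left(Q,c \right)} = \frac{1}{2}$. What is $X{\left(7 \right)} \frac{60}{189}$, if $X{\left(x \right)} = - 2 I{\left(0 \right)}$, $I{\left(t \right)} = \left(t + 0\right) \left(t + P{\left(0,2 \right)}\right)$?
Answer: $0$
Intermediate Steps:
$P{\left(Q,c \right)} = \frac{1}{2}$
$I{\left(t \right)} = t \left(\frac{1}{2} + t\right)$ ($I{\left(t \right)} = \left(t + 0\right) \left(t + \frac{1}{2}\right) = t \left(\frac{1}{2} + t\right)$)
$X{\left(x \right)} = 0$ ($X{\left(x \right)} = - 2 \cdot 0 \left(\frac{1}{2} + 0\right) = - 2 \cdot 0 \cdot \frac{1}{2} = \left(-2\right) 0 = 0$)
$X{\left(7 \right)} \frac{60}{189} = 0 \cdot \frac{60}{189} = 0 \cdot 60 \cdot \frac{1}{189} = 0 \cdot \frac{20}{63} = 0$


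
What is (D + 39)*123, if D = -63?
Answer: -2952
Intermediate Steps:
(D + 39)*123 = (-63 + 39)*123 = -24*123 = -2952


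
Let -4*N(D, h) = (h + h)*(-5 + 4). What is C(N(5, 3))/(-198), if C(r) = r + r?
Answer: -1/66 ≈ -0.015152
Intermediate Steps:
N(D, h) = h/2 (N(D, h) = -(h + h)*(-5 + 4)/4 = -2*h*(-1)/4 = -(-1)*h/2 = h/2)
C(r) = 2*r
C(N(5, 3))/(-198) = (2*((½)*3))/(-198) = (2*(3/2))*(-1/198) = 3*(-1/198) = -1/66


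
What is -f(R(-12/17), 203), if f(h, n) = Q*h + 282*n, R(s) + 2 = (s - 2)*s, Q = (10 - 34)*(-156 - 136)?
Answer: -16361886/289 ≈ -56616.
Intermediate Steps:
Q = 7008 (Q = -24*(-292) = 7008)
R(s) = -2 + s*(-2 + s) (R(s) = -2 + (s - 2)*s = -2 + (-2 + s)*s = -2 + s*(-2 + s))
f(h, n) = 282*n + 7008*h (f(h, n) = 7008*h + 282*n = 282*n + 7008*h)
-f(R(-12/17), 203) = -(282*203 + 7008*(-2 + (-12/17)**2 - (-24)/17)) = -(57246 + 7008*(-2 + (-12*1/17)**2 - (-24)/17)) = -(57246 + 7008*(-2 + (-12/17)**2 - 2*(-12/17))) = -(57246 + 7008*(-2 + 144/289 + 24/17)) = -(57246 + 7008*(-26/289)) = -(57246 - 182208/289) = -1*16361886/289 = -16361886/289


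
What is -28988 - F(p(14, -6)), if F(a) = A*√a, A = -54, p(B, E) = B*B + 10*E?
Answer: -28988 + 108*√34 ≈ -28358.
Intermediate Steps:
p(B, E) = B² + 10*E
F(a) = -54*√a
-28988 - F(p(14, -6)) = -28988 - (-54)*√(14² + 10*(-6)) = -28988 - (-54)*√(196 - 60) = -28988 - (-54)*√136 = -28988 - (-54)*2*√34 = -28988 - (-108)*√34 = -28988 + 108*√34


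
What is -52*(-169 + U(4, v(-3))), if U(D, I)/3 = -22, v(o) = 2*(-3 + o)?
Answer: 12220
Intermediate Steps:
v(o) = -6 + 2*o
U(D, I) = -66 (U(D, I) = 3*(-22) = -66)
-52*(-169 + U(4, v(-3))) = -52*(-169 - 66) = -52*(-235) = 12220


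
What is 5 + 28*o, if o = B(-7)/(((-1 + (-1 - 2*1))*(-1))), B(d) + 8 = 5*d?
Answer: -296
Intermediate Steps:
B(d) = -8 + 5*d
o = -43/4 (o = (-8 + 5*(-7))/(((-1 + (-1 - 2*1))*(-1))) = (-8 - 35)/(((-1 + (-1 - 2))*(-1))) = -43*(-1/(-1 - 3)) = -43/((-4*(-1))) = -43/4 ≈ -10.750)
5 + 28*o = 5 + 28*(-43/4) = 5 - 301 = -296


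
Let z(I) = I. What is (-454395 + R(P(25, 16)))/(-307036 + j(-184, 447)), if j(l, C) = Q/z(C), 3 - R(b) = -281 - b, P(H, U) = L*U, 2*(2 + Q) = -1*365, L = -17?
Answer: 135406134/91496851 ≈ 1.4799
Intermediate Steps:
Q = -369/2 (Q = -2 + (-1*365)/2 = -2 + (½)*(-365) = -2 - 365/2 = -369/2 ≈ -184.50)
P(H, U) = -17*U
R(b) = 284 + b (R(b) = 3 - (-281 - b) = 3 + (281 + b) = 284 + b)
j(l, C) = -369/(2*C)
(-454395 + R(P(25, 16)))/(-307036 + j(-184, 447)) = (-454395 + (284 - 17*16))/(-307036 - 369/2/447) = (-454395 + (284 - 272))/(-307036 - 369/2*1/447) = (-454395 + 12)/(-307036 - 123/298) = -454383/(-91496851/298) = -454383*(-298/91496851) = 135406134/91496851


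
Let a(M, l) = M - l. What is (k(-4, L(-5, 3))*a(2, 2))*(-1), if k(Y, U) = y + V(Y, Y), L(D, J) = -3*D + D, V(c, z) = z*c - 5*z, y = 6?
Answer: 0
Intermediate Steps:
V(c, z) = -5*z + c*z (V(c, z) = c*z - 5*z = -5*z + c*z)
L(D, J) = -2*D
k(Y, U) = 6 + Y*(-5 + Y)
(k(-4, L(-5, 3))*a(2, 2))*(-1) = ((6 - 4*(-5 - 4))*(2 - 1*2))*(-1) = ((6 - 4*(-9))*(2 - 2))*(-1) = ((6 + 36)*0)*(-1) = (42*0)*(-1) = 0*(-1) = 0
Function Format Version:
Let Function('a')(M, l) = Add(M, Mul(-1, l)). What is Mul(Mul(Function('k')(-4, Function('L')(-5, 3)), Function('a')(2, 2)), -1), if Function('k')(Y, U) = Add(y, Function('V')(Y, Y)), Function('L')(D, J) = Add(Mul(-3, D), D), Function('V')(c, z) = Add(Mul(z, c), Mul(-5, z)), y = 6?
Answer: 0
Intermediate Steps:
Function('V')(c, z) = Add(Mul(-5, z), Mul(c, z)) (Function('V')(c, z) = Add(Mul(c, z), Mul(-5, z)) = Add(Mul(-5, z), Mul(c, z)))
Function('L')(D, J) = Mul(-2, D)
Function('k')(Y, U) = Add(6, Mul(Y, Add(-5, Y)))
Mul(Mul(Function('k')(-4, Function('L')(-5, 3)), Function('a')(2, 2)), -1) = Mul(Mul(Add(6, Mul(-4, Add(-5, -4))), Add(2, Mul(-1, 2))), -1) = Mul(Mul(Add(6, Mul(-4, -9)), Add(2, -2)), -1) = Mul(Mul(Add(6, 36), 0), -1) = Mul(Mul(42, 0), -1) = Mul(0, -1) = 0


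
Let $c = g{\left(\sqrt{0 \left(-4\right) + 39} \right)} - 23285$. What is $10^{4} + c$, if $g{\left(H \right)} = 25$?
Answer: $-13260$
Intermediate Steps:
$c = -23260$ ($c = 25 - 23285 = -23260$)
$10^{4} + c = 10^{4} - 23260 = 10000 - 23260 = -13260$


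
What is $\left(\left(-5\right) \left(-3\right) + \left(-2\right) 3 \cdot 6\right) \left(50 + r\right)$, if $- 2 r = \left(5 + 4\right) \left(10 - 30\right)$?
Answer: $-2940$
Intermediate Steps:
$r = 90$ ($r = - \frac{\left(5 + 4\right) \left(10 - 30\right)}{2} = - \frac{9 \left(10 - 30\right)}{2} = - \frac{9 \left(-20\right)}{2} = \left(- \frac{1}{2}\right) \left(-180\right) = 90$)
$\left(\left(-5\right) \left(-3\right) + \left(-2\right) 3 \cdot 6\right) \left(50 + r\right) = \left(\left(-5\right) \left(-3\right) + \left(-2\right) 3 \cdot 6\right) \left(50 + 90\right) = \left(15 - 36\right) 140 = \left(-21\right) 140 = -2940$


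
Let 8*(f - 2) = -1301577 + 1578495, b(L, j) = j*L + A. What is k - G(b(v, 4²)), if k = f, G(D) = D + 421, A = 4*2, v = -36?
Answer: 139055/4 ≈ 34764.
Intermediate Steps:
A = 8
b(L, j) = 8 + L*j (b(L, j) = j*L + 8 = L*j + 8 = 8 + L*j)
G(D) = 421 + D
f = 138467/4 (f = 2 + (-1301577 + 1578495)/8 = 2 + (⅛)*276918 = 2 + 138459/4 = 138467/4 ≈ 34617.)
k = 138467/4 ≈ 34617.
k - G(b(v, 4²)) = 138467/4 - (421 + (8 - 36*4²)) = 138467/4 - (421 + (8 - 36*16)) = 138467/4 - (421 + (8 - 576)) = 138467/4 - (421 - 568) = 138467/4 - 1*(-147) = 138467/4 + 147 = 139055/4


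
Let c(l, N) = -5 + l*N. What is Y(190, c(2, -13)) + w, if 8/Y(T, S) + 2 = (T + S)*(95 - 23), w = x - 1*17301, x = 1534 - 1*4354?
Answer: -115152479/5723 ≈ -20121.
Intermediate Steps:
c(l, N) = -5 + N*l
x = -2820 (x = 1534 - 4354 = -2820)
w = -20121 (w = -2820 - 1*17301 = -2820 - 17301 = -20121)
Y(T, S) = 8/(-2 + 72*S + 72*T) (Y(T, S) = 8/(-2 + (T + S)*(95 - 23)) = 8/(-2 + (S + T)*72) = 8/(-2 + (72*S + 72*T)) = 8/(-2 + 72*S + 72*T))
Y(190, c(2, -13)) + w = 4/(-1 + 36*(-5 - 13*2) + 36*190) - 20121 = 4/(-1 + 36*(-5 - 26) + 6840) - 20121 = 4/(-1 + 36*(-31) + 6840) - 20121 = 4/(-1 - 1116 + 6840) - 20121 = 4/5723 - 20121 = -115152479/5723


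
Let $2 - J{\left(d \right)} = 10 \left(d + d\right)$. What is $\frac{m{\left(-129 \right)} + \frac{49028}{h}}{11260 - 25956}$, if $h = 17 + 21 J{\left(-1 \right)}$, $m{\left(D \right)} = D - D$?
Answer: $- \frac{12257}{1759846} \approx -0.0069648$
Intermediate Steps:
$J{\left(d \right)} = 2 - 20 d$ ($J{\left(d \right)} = 2 - 10 \left(d + d\right) = 2 - 10 \cdot 2 d = 2 - 20 d$)
$m{\left(D \right)} = 0$
$h = 479$ ($h = 17 + 21 \left(2 - -20\right) = 17 + 21 \left(2 + 20\right) = 17 + 21 \cdot 22 = 17 + 462 = 479$)
$\frac{m{\left(-129 \right)} + \frac{49028}{h}}{11260 - 25956} = \frac{0 + \frac{49028}{479}}{11260 - 25956} = \frac{0 + 49028 \cdot \frac{1}{479}}{-14696} = \left(0 + \frac{49028}{479}\right) \left(- \frac{1}{14696}\right) = \frac{49028}{479} \left(- \frac{1}{14696}\right) = - \frac{12257}{1759846}$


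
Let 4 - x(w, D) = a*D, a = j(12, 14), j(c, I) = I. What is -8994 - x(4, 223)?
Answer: -5876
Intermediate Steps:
a = 14
x(w, D) = 4 - 14*D
-8994 - x(4, 223) = -8994 - (4 - 14*223) = -8994 - (4 - 3122) = -8994 - 1*(-3118) = -8994 + 3118 = -5876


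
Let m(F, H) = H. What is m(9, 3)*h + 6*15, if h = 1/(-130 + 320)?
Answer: 17103/190 ≈ 90.016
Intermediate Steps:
h = 1/190 ≈ 0.0052632
m(9, 3)*h + 6*15 = 3*(1/190) + 6*15 = 3/190 + 90 = 17103/190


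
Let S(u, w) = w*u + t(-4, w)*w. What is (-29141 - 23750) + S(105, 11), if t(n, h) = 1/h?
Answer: -51735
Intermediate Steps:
S(u, w) = 1 + u*w (S(u, w) = w*u + w/w = u*w + 1 = 1 + u*w)
(-29141 - 23750) + S(105, 11) = (-29141 - 23750) + (1 + 105*11) = -52891 + (1 + 1155) = -52891 + 1156 = -51735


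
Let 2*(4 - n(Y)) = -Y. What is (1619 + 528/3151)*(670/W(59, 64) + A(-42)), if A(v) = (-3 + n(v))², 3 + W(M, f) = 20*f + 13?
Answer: 263604878999/406479 ≈ 6.4851e+5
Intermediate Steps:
n(Y) = 4 + Y/2 (n(Y) = 4 - (-1)*Y/2 = 4 + Y/2)
W(M, f) = 10 + 20*f (W(M, f) = -3 + (20*f + 13) = -3 + (13 + 20*f) = 10 + 20*f)
A(v) = (1 + v/2)² (A(v) = (-3 + (4 + v/2))² = (1 + v/2)²)
(1619 + 528/3151)*(670/W(59, 64) + A(-42)) = (1619 + 528/3151)*(670/(10 + 20*64) + (2 - 42)²/4) = (1619 + 528*(1/3151))*(670/(10 + 1280) + (¼)*(-40)²) = (1619 + 528/3151)*(670/1290 + (¼)*1600) = 5101997*(670*(1/1290) + 400)/3151 = 5101997*(67/129 + 400)/3151 = (5101997/3151)*(51667/129) = 263604878999/406479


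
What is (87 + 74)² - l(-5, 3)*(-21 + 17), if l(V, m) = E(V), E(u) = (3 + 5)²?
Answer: 26177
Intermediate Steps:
E(u) = 64 (E(u) = 8² = 64)
l(V, m) = 64
(87 + 74)² - l(-5, 3)*(-21 + 17) = (87 + 74)² - 64*(-21 + 17) = 161² - 64*(-4) = 25921 - 1*(-256) = 25921 + 256 = 26177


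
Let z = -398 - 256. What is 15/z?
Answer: -5/218 ≈ -0.022936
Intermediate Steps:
z = -654
15/z = 15/(-654) = 15*(-1/654) = -5/218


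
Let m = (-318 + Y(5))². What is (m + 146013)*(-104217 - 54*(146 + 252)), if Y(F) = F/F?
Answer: -30987519918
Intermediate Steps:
Y(F) = 1
m = 100489 (m = (-318 + 1)² = (-317)² = 100489)
(m + 146013)*(-104217 - 54*(146 + 252)) = (100489 + 146013)*(-104217 - 54*(146 + 252)) = 246502*(-104217 - 54*398) = 246502*(-104217 - 21492) = 246502*(-125709) = -30987519918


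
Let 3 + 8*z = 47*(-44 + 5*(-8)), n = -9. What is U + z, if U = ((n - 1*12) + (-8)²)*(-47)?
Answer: -20119/8 ≈ -2514.9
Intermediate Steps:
U = -2021 (U = ((-9 - 1*12) + (-8)²)*(-47) = ((-9 - 12) + 64)*(-47) = (-21 + 64)*(-47) = 43*(-47) = -2021)
z = -3951/8 (z = -3/8 + (47*(-44 + 5*(-8)))/8 = -3/8 + (47*(-44 - 40))/8 = -3/8 + (47*(-84))/8 = -3/8 + (⅛)*(-3948) = -3/8 - 987/2 = -3951/8 ≈ -493.88)
U + z = -2021 - 3951/8 = -20119/8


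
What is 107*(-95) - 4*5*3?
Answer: -10225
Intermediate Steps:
107*(-95) - 4*5*3 = -10165 - 20*3 = -10165 - 60 = -10225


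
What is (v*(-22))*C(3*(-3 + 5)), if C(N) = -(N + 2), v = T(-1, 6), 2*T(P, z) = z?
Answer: 528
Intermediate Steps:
T(P, z) = z/2
v = 3 (v = (1/2)*6 = 3)
C(N) = -2 - N (C(N) = -(2 + N) = -2 - N)
(v*(-22))*C(3*(-3 + 5)) = (3*(-22))*(-2 - 3*(-3 + 5)) = -66*(-2 - 3*2) = -66*(-2 - 1*6) = -66*(-2 - 6) = -66*(-8) = 528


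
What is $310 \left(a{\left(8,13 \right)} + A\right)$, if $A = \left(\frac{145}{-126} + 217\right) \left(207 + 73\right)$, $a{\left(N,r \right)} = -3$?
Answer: $\frac{168613030}{9} \approx 1.8735 \cdot 10^{7}$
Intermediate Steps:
$A = \frac{543940}{9}$ ($A = \left(145 \left(- \frac{1}{126}\right) + 217\right) 280 = \left(- \frac{145}{126} + 217\right) 280 = \frac{27197}{126} \cdot 280 = \frac{543940}{9} \approx 60438.0$)
$310 \left(a{\left(8,13 \right)} + A\right) = 310 \left(-3 + \frac{543940}{9}\right) = 310 \cdot \frac{543913}{9} = \frac{168613030}{9}$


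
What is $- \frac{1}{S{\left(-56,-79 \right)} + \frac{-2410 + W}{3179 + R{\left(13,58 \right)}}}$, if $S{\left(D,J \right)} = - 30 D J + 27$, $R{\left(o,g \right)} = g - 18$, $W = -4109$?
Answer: $\frac{1073}{142381762} \approx 7.5361 \cdot 10^{-6}$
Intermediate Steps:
$R{\left(o,g \right)} = -18 + g$
$S{\left(D,J \right)} = 27 - 30 D J$ ($S{\left(D,J \right)} = - 30 D J + 27 = 27 - 30 D J$)
$- \frac{1}{S{\left(-56,-79 \right)} + \frac{-2410 + W}{3179 + R{\left(13,58 \right)}}} = - \frac{1}{\left(27 - \left(-1680\right) \left(-79\right)\right) + \frac{-2410 - 4109}{3179 + \left(-18 + 58\right)}} = - \frac{1}{\left(27 - 132720\right) - \frac{6519}{3179 + 40}} = - \frac{1}{-132693 - \frac{6519}{3219}} = - \frac{1}{-132693 - \frac{2173}{1073}} = - \frac{1}{- \frac{142381762}{1073}} = \left(-1\right) \left(- \frac{1073}{142381762}\right) = \frac{1073}{142381762}$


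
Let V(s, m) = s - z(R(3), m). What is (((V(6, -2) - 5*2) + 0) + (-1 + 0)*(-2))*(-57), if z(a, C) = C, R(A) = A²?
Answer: 0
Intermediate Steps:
V(s, m) = s - m
(((V(6, -2) - 5*2) + 0) + (-1 + 0)*(-2))*(-57) = ((((6 - 1*(-2)) - 5*2) + 0) + (-1 + 0)*(-2))*(-57) = ((((6 + 2) - 10) + 0) - 1*(-2))*(-57) = (((8 - 10) + 0) + 2)*(-57) = ((-2 + 0) + 2)*(-57) = (-2 + 2)*(-57) = 0*(-57) = 0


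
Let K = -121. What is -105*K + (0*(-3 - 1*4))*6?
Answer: 12705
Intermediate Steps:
-105*K + (0*(-3 - 1*4))*6 = -105*(-121) + (0*(-3 - 1*4))*6 = 12705 + (0*(-3 - 4))*6 = 12705 + (0*(-7))*6 = 12705 + 0*6 = 12705 + 0 = 12705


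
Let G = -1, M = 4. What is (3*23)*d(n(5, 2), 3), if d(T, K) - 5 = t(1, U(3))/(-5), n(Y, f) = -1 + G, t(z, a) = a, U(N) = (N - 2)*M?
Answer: 1449/5 ≈ 289.80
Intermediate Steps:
U(N) = -8 + 4*N (U(N) = (N - 2)*4 = (-2 + N)*4 = -8 + 4*N)
n(Y, f) = -2 (n(Y, f) = -1 - 1 = -2)
d(T, K) = 21/5 (d(T, K) = 5 + (-8 + 4*3)/(-5) = 5 + (-8 + 12)*(-⅕) = 5 + 4*(-⅕) = 5 - ⅘ = 21/5)
(3*23)*d(n(5, 2), 3) = (3*23)*(21/5) = 69*(21/5) = 1449/5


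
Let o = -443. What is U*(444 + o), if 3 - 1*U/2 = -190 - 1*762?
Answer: 1910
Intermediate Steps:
U = 1910 (U = 6 - 2*(-190 - 1*762) = 6 - 2*(-190 - 762) = 6 - 2*(-952) = 6 + 1904 = 1910)
U*(444 + o) = 1910*(444 - 443) = 1910*1 = 1910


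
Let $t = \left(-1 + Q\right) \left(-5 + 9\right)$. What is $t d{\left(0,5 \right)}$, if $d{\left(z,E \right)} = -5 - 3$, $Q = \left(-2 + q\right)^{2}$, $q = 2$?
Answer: $32$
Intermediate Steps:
$Q = 0$ ($Q = \left(-2 + 2\right)^{2} = 0^{2} = 0$)
$d{\left(z,E \right)} = -8$
$t = -4$ ($t = \left(-1 + 0\right) \left(-5 + 9\right) = \left(-1\right) 4 = -4$)
$t d{\left(0,5 \right)} = \left(-4\right) \left(-8\right) = 32$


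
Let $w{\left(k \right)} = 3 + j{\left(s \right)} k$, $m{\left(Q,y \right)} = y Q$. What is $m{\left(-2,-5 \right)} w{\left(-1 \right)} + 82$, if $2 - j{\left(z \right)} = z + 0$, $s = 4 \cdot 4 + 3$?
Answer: $282$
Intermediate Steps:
$s = 19$ ($s = 16 + 3 = 19$)
$m{\left(Q,y \right)} = Q y$
$j{\left(z \right)} = 2 - z$ ($j{\left(z \right)} = 2 - \left(z + 0\right) = 2 - z$)
$w{\left(k \right)} = 3 - 17 k$ ($w{\left(k \right)} = 3 + \left(2 - 19\right) k = 3 - 17 k$)
$m{\left(-2,-5 \right)} w{\left(-1 \right)} + 82 = \left(-2\right) \left(-5\right) \left(3 - -17\right) + 82 = 10 \left(3 + 17\right) + 82 = 10 \cdot 20 + 82 = 200 + 82 = 282$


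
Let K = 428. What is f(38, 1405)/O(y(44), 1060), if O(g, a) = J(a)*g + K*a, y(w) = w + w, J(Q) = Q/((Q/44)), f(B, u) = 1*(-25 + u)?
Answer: 345/114388 ≈ 0.0030161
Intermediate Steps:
f(B, u) = -25 + u
J(Q) = 44 (J(Q) = Q/((Q*(1/44))) = Q/((Q/44)) = Q*(44/Q) = 44)
y(w) = 2*w
O(g, a) = 44*g + 428*a
f(38, 1405)/O(y(44), 1060) = (-25 + 1405)/(44*(2*44) + 428*1060) = 1380/(44*88 + 453680) = 1380/(3872 + 453680) = 1380/457552 = 1380*(1/457552) = 345/114388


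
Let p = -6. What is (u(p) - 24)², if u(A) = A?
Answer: 900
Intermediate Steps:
(u(p) - 24)² = (-6 - 24)² = (-30)² = 900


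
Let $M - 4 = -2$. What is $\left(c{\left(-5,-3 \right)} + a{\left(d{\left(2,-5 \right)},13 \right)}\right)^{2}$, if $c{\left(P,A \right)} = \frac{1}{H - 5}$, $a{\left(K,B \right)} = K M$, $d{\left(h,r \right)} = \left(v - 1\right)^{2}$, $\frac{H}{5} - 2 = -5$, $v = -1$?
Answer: $\frac{25281}{400} \approx 63.203$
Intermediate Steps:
$H = -15$ ($H = 10 + 5 \left(-5\right) = 10 - 25 = -15$)
$M = 2$ ($M = 4 - 2 = 2$)
$d{\left(h,r \right)} = 4$ ($d{\left(h,r \right)} = \left(-1 - 1\right)^{2} = \left(-2\right)^{2} = 4$)
$a{\left(K,B \right)} = 2 K$ ($a{\left(K,B \right)} = K 2 = 2 K$)
$c{\left(P,A \right)} = - \frac{1}{20}$ ($c{\left(P,A \right)} = \frac{1}{-15 - 5} = \frac{1}{-20} = - \frac{1}{20}$)
$\left(c{\left(-5,-3 \right)} + a{\left(d{\left(2,-5 \right)},13 \right)}\right)^{2} = \left(- \frac{1}{20} + 2 \cdot 4\right)^{2} = \left(- \frac{1}{20} + 8\right)^{2} = \left(\frac{159}{20}\right)^{2} = \frac{25281}{400}$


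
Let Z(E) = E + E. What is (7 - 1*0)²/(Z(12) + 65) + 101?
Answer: 9038/89 ≈ 101.55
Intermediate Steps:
Z(E) = 2*E
(7 - 1*0)²/(Z(12) + 65) + 101 = (7 - 1*0)²/(2*12 + 65) + 101 = (7 + 0)²/(24 + 65) + 101 = 7²/89 + 101 = 49*(1/89) + 101 = 49/89 + 101 = 9038/89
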